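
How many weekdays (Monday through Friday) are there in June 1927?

22

1 June 1927 is a Wednesday.
The range spans 30 days (inclusive of both endpoints).
30 = 7 × 4 + 2, so there are 4 full weeks plus 2 extra days.
Each full week contributes 5 weekdays (Mon–Fri): 4 × 5 = 20.
The 2 extra days are Wed, Thu — 2 of them qualify.
Total: 20 + 2 = 22.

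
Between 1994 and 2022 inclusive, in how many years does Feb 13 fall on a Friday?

Day of week of February 13 in each year:
1994: Sun, 1995: Mon, 1996: Tue, 1997: Thu, 1998: Fri ✓, 1999: Sat, 2000: Sun, 2001: Tue, 2002: Wed, 2003: Thu, 2004: Fri ✓, 2005: Sun, 2006: Mon, 2007: Tue, 2008: Wed, 2009: Fri ✓, 2010: Sat, 2011: Sun, 2012: Mon, 2013: Wed, 2014: Thu, 2015: Fri ✓, 2016: Sat, 2017: Mon, 2018: Tue, 2019: Wed, 2020: Thu, 2021: Sat, 2022: Sun
Fridays: 1998, 2004, 2009, 2015.

4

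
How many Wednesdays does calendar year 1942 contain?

52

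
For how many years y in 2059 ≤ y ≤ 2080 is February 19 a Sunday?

4

Day of week of February 19 in each year:
2059: Wed, 2060: Thu, 2061: Sat, 2062: Sun ✓, 2063: Mon, 2064: Tue, 2065: Thu, 2066: Fri, 2067: Sat, 2068: Sun ✓, 2069: Tue, 2070: Wed, 2071: Thu, 2072: Fri, 2073: Sun ✓, 2074: Mon, 2075: Tue, 2076: Wed, 2077: Fri, 2078: Sat, 2079: Sun ✓, 2080: Mon
Sundays: 2062, 2068, 2073, 2079.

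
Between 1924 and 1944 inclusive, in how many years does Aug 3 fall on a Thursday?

3

Day of week of August 3 in each year:
1924: Sun, 1925: Mon, 1926: Tue, 1927: Wed, 1928: Fri, 1929: Sat, 1930: Sun, 1931: Mon, 1932: Wed, 1933: Thu ✓, 1934: Fri, 1935: Sat, 1936: Mon, 1937: Tue, 1938: Wed, 1939: Thu ✓, 1940: Sat, 1941: Sun, 1942: Mon, 1943: Tue, 1944: Thu ✓
Thursdays: 1933, 1939, 1944.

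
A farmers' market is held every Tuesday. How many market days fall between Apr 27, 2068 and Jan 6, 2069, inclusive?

36

Apr 27, 2068 is a Friday.
The range spans 255 days (inclusive of both endpoints).
255 = 7 × 36 + 3, so there are 36 full weeks plus 3 extra days.
Each full week contributes one Tuesday: 36 so far.
The 3 extra days are Friday, Saturday, Sunday — none qualify.
Total: 36 + 0 = 36.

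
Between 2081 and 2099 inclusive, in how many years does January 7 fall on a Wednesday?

4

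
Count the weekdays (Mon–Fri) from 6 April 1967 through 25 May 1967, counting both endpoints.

36

6 April 1967 is a Thursday.
That's 50 days from start to end, counting both.
50 = 7 × 7 + 1, so there are 7 full weeks plus 1 extra day.
Each full week contributes 5 weekdays (Mon–Fri): 7 × 5 = 35.
The 1 extra day is Thursday — 1 of them qualifies.
Total: 35 + 1 = 36.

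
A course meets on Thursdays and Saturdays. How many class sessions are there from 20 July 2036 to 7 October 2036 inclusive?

20 July 2036 is a Sunday.
From 20 July 2036 to 7 October 2036 is 80 days inclusive.
80 = 7 × 11 + 3, so there are 11 full weeks plus 3 extra days.
Each full week contributes 2 days from the set (Thu, Sat): 11 × 2 = 22.
The 3 extra days are Sun, Mon, Tue — none qualify.
Total: 22 + 0 = 22.

22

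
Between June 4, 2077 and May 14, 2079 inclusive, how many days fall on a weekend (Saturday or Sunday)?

204

June 4, 2077 is a Friday.
The range spans 710 days (inclusive of both endpoints).
710 = 7 × 101 + 3, so there are 101 full weeks plus 3 extra days.
Each full week contributes 2 weekend days (Sat, Sun): 101 × 2 = 202.
The 3 extra days are Fri, Sat, Sun — 2 of them qualify.
Total: 202 + 2 = 204.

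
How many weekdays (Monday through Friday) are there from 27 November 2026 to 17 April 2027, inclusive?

27 November 2026 is a Friday.
The range spans 142 days (inclusive of both endpoints).
142 = 7 × 20 + 2, so there are 20 full weeks plus 2 extra days.
Each full week contributes 5 weekdays (Mon–Fri): 20 × 5 = 100.
The 2 extra days are Friday, Saturday — 1 of them qualifies.
Total: 100 + 1 = 101.

101 weekdays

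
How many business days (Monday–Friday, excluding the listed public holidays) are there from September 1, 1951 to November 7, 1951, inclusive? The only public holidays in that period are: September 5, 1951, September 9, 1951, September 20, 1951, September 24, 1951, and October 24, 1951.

September 1, 1951 is a Saturday.
The range spans 68 days (inclusive of both endpoints).
68 = 7 × 9 + 5, so there are 9 full weeks plus 5 extra days.
Each full week contributes 5 weekdays (Mon–Fri): 9 × 5 = 45.
The 5 extra days are Sat, Sun, Mon, Tue, Wed — 3 of them qualify.
Total: 45 + 3 = 48.
Holidays: September 5, 1951 (Wed); September 9, 1951 (Sun); September 20, 1951 (Thu); September 24, 1951 (Mon); October 24, 1951 (Wed).
4 of the 5 holidays fall on weekdays; the rest are weekends and were already excluded.
Business days: 48 − 4 = 44.

44 business days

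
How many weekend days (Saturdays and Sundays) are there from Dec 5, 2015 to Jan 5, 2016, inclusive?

Dec 5, 2015 is a Saturday.
From Dec 5, 2015 to Jan 5, 2016 is 32 days inclusive.
32 = 7 × 4 + 4, so there are 4 full weeks plus 4 extra days.
Each full week contributes 2 weekend days (Sat, Sun): 4 × 2 = 8.
The 4 extra days are Sat, Sun, Mon, Tue — 2 of them qualify.
Total: 8 + 2 = 10.

10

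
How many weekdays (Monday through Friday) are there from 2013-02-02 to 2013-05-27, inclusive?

81

2013-02-02 is a Saturday.
From 2013-02-02 to 2013-05-27 is 115 days inclusive.
115 = 7 × 16 + 3, so there are 16 full weeks plus 3 extra days.
Each full week contributes 5 weekdays (Mon–Fri): 16 × 5 = 80.
The 3 extra days are Saturday, Sunday, Monday — 1 of them qualifies.
Total: 80 + 1 = 81.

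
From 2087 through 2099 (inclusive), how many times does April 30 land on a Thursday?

2

Day of week of April 30 in each year:
2087: Wed, 2088: Fri, 2089: Sat, 2090: Sun, 2091: Mon, 2092: Wed, 2093: Thu ✓, 2094: Fri, 2095: Sat, 2096: Mon, 2097: Tue, 2098: Wed, 2099: Thu ✓
Thursdays: 2093, 2099.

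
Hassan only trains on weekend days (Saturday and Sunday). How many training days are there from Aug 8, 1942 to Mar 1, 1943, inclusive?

Aug 8, 1942 is a Saturday.
That's 206 days from start to end, counting both.
206 = 7 × 29 + 3, so there are 29 full weeks plus 3 extra days.
Each full week contributes 2 weekend days (Sat, Sun): 29 × 2 = 58.
The 3 extra days are Saturday, Sunday, Monday — 2 of them qualify.
Total: 58 + 2 = 60.

60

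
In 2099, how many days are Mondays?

52

Jan 1, 2099 is a Thursday.
The range spans 365 days (inclusive of both endpoints).
365 = 7 × 52 + 1, so there are 52 full weeks plus 1 extra day.
Each full week contributes one Monday: 52 so far.
The 1 extra day is Thursday — none qualify.
Total: 52 + 0 = 52.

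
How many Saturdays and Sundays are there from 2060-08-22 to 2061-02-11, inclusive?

2060-08-22 is a Sunday.
The range spans 174 days (inclusive of both endpoints).
174 = 7 × 24 + 6, so there are 24 full weeks plus 6 extra days.
Each full week contributes 2 weekend days (Sat, Sun): 24 × 2 = 48.
The 6 extra days are Sun, Mon, Tue, Wed, Thu, Fri — 1 of them qualifies.
Total: 48 + 1 = 49.

49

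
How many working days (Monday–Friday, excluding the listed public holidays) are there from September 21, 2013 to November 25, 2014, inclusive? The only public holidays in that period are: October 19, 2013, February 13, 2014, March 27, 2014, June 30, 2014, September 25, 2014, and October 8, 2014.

September 21, 2013 is a Saturday.
From September 21, 2013 to November 25, 2014 is 431 days inclusive.
431 = 7 × 61 + 4, so there are 61 full weeks plus 4 extra days.
Each full week contributes 5 weekdays (Mon–Fri): 61 × 5 = 305.
The 4 extra days are Sat, Sun, Mon, Tue — 2 of them qualify.
Total: 305 + 2 = 307.
Holidays: October 19, 2013 (Sat); February 13, 2014 (Thu); March 27, 2014 (Thu); June 30, 2014 (Mon); September 25, 2014 (Thu); October 8, 2014 (Wed).
5 of the 6 holidays fall on weekdays; the rest are weekends and were already excluded.
Business days: 307 − 5 = 302.

302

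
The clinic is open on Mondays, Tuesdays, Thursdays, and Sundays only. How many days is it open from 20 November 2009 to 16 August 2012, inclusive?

20 November 2009 is a Friday.
That's 1001 days from start to end, counting both.
1001 = 7 × 143, so the span is exactly 143 full weeks.
Each full week contributes 4 days from the set (Mon, Tue, Thu, Sun): 143 × 4 = 572.
Total: 572.

572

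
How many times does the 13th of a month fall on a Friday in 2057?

2

The 13th falls on a Friday when the month's 13th has weekday Fri.
Jan 13 is Sat; Feb 13 is Tue; Mar 13 is Tue; Apr 13 is Fri ✓; May 13 is Sun; Jun 13 is Wed; Jul 13 is Fri ✓; Aug 13 is Mon; Sep 13 is Thu; Oct 13 is Sat; Nov 13 is Tue; Dec 13 is Thu.
Friday the 13ths: Apr, Jul.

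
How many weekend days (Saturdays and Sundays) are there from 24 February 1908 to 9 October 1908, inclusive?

64

24 February 1908 is a Monday.
From 24 February 1908 to 9 October 1908 is 229 days inclusive.
229 = 7 × 32 + 5, so there are 32 full weeks plus 5 extra days.
Each full week contributes 2 weekend days (Sat, Sun): 32 × 2 = 64.
The 5 extra days are Mon, Tue, Wed, Thu, Fri — none qualify.
Total: 64 + 0 = 64.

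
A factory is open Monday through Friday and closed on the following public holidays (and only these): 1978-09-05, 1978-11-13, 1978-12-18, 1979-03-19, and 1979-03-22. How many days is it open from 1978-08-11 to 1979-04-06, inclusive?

1978-08-11 is a Friday.
That's 239 days from start to end, counting both.
239 = 7 × 34 + 1, so there are 34 full weeks plus 1 extra day.
Each full week contributes 5 weekdays (Mon–Fri): 34 × 5 = 170.
The 1 extra day is Fri — 1 of them qualifies.
Total: 170 + 1 = 171.
Holidays: 1978-09-05 (Tue); 1978-11-13 (Mon); 1978-12-18 (Mon); 1979-03-19 (Mon); 1979-03-22 (Thu).
All 5 holidays fall on weekdays, so subtract 5.
Business days: 171 − 5 = 166.

166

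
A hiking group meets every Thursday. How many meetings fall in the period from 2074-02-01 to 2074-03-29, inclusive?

9

2074-02-01 is a Thursday.
From 2074-02-01 to 2074-03-29 is 57 days inclusive.
57 = 7 × 8 + 1, so there are 8 full weeks plus 1 extra day.
Each full week contributes one Thursday: 8 so far.
The 1 extra day is Thursday — 1 of them qualifies.
Total: 8 + 1 = 9.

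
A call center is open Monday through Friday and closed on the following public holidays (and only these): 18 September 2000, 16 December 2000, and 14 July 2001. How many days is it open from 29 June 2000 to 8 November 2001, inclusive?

355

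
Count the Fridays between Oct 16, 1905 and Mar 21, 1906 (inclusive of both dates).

22

Oct 16, 1905 is a Monday.
From Oct 16, 1905 to Mar 21, 1906 is 157 days inclusive.
157 = 7 × 22 + 3, so there are 22 full weeks plus 3 extra days.
Each full week contributes one Friday: 22 so far.
The 3 extra days are Monday, Tuesday, Wednesday — none qualify.
Total: 22 + 0 = 22.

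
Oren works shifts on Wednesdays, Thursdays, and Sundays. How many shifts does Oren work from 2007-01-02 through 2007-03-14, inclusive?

31

2007-01-02 is a Tuesday.
The range spans 72 days (inclusive of both endpoints).
72 = 7 × 10 + 2, so there are 10 full weeks plus 2 extra days.
Each full week contributes 3 days from the set (Wed, Thu, Sun): 10 × 3 = 30.
The 2 extra days are Tuesday, Wednesday — 1 of them qualifies.
Total: 30 + 1 = 31.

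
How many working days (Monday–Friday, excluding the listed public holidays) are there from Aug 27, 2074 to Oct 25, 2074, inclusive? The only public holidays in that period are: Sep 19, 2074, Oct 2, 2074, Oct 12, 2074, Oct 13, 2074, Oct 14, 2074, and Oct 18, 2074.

40

Aug 27, 2074 is a Monday.
The range spans 60 days (inclusive of both endpoints).
60 = 7 × 8 + 4, so there are 8 full weeks plus 4 extra days.
Each full week contributes 5 weekdays (Mon–Fri): 8 × 5 = 40.
The 4 extra days are Monday, Tuesday, Wednesday, Thursday — 4 of them qualify.
Total: 40 + 4 = 44.
Holidays: Sep 19, 2074 (Wed); Oct 2, 2074 (Tue); Oct 12, 2074 (Fri); Oct 13, 2074 (Sat); Oct 14, 2074 (Sun); Oct 18, 2074 (Thu).
4 of the 6 holidays fall on weekdays; the rest are weekends and were already excluded.
Business days: 44 − 4 = 40.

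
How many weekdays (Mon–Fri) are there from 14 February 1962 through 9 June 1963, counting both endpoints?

14 February 1962 is a Wednesday.
From 14 February 1962 to 9 June 1963 is 481 days inclusive.
481 = 7 × 68 + 5, so there are 68 full weeks plus 5 extra days.
Each full week contributes 5 weekdays (Mon–Fri): 68 × 5 = 340.
The 5 extra days are Wed, Thu, Fri, Sat, Sun — 3 of them qualify.
Total: 340 + 3 = 343.

343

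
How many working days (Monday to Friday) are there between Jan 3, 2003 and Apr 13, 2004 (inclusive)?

333

Jan 3, 2003 is a Friday.
The range spans 467 days (inclusive of both endpoints).
467 = 7 × 66 + 5, so there are 66 full weeks plus 5 extra days.
Each full week contributes 5 weekdays (Mon–Fri): 66 × 5 = 330.
The 5 extra days are Friday, Saturday, Sunday, Monday, Tuesday — 3 of them qualify.
Total: 330 + 3 = 333.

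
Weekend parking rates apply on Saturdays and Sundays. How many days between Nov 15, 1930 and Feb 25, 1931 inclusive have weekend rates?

30

Nov 15, 1930 is a Saturday.
From Nov 15, 1930 to Feb 25, 1931 is 103 days inclusive.
103 = 7 × 14 + 5, so there are 14 full weeks plus 5 extra days.
Each full week contributes 2 weekend days (Sat, Sun): 14 × 2 = 28.
The 5 extra days are Saturday, Sunday, Monday, Tuesday, Wednesday — 2 of them qualify.
Total: 28 + 2 = 30.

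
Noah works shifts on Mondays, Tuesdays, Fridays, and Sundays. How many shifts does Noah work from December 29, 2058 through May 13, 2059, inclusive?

December 29, 2058 is a Sunday.
The range spans 136 days (inclusive of both endpoints).
136 = 7 × 19 + 3, so there are 19 full weeks plus 3 extra days.
Each full week contributes 4 days from the set (Mon, Tue, Fri, Sun): 19 × 4 = 76.
The 3 extra days are Sunday, Monday, Tuesday — 3 of them qualify.
Total: 76 + 3 = 79.

79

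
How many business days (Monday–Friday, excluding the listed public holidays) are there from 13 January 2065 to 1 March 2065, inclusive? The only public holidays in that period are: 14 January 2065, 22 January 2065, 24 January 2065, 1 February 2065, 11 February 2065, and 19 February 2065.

30

13 January 2065 is a Tuesday.
From 13 January 2065 to 1 March 2065 is 48 days inclusive.
48 = 7 × 6 + 6, so there are 6 full weeks plus 6 extra days.
Each full week contributes 5 weekdays (Mon–Fri): 6 × 5 = 30.
The 6 extra days are Tue, Wed, Thu, Fri, Sat, Sun — 4 of them qualify.
Total: 30 + 4 = 34.
Holidays: 14 January 2065 (Wed); 22 January 2065 (Thu); 24 January 2065 (Sat); 1 February 2065 (Sun); 11 February 2065 (Wed); 19 February 2065 (Thu).
4 of the 6 holidays fall on weekdays; the rest are weekends and were already excluded.
Business days: 34 − 4 = 30.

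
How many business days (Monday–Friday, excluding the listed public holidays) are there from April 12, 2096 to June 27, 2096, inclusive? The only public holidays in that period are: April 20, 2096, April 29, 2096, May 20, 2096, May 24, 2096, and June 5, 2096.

52 business days

April 12, 2096 is a Thursday.
From April 12, 2096 to June 27, 2096 is 77 days inclusive.
77 = 7 × 11, so the span is exactly 11 full weeks.
Each full week contributes 5 weekdays (Mon–Fri): 11 × 5 = 55.
Holidays: April 20, 2096 (Fri); April 29, 2096 (Sun); May 20, 2096 (Sun); May 24, 2096 (Thu); June 5, 2096 (Tue).
3 of the 5 holidays fall on weekdays; the rest are weekends and were already excluded.
Business days: 55 − 3 = 52.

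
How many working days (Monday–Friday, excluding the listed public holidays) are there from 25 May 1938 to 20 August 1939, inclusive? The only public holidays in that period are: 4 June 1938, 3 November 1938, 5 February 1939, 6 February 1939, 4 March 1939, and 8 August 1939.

25 May 1938 is a Wednesday.
The range spans 453 days (inclusive of both endpoints).
453 = 7 × 64 + 5, so there are 64 full weeks plus 5 extra days.
Each full week contributes 5 weekdays (Mon–Fri): 64 × 5 = 320.
The 5 extra days are Wed, Thu, Fri, Sat, Sun — 3 of them qualify.
Total: 320 + 3 = 323.
Holidays: 4 June 1938 (Sat); 3 November 1938 (Thu); 5 February 1939 (Sun); 6 February 1939 (Mon); 4 March 1939 (Sat); 8 August 1939 (Tue).
3 of the 6 holidays fall on weekdays; the rest are weekends and were already excluded.
Business days: 323 − 3 = 320.

320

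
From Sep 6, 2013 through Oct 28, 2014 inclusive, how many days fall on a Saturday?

Sep 6, 2013 is a Friday.
That's 418 days from start to end, counting both.
418 = 7 × 59 + 5, so there are 59 full weeks plus 5 extra days.
Each full week contributes one Saturday: 59 so far.
The 5 extra days are Fri, Sat, Sun, Mon, Tue — 1 of them qualifies.
Total: 59 + 1 = 60.

60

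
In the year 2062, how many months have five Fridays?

A month has five Fridays exactly when Friday falls within its first (length − 28) days.
Jan: 31 days, starts Sun → 5 of Sun, Mon, Tue
Feb: 28 days, starts Wed → 5 of (none)
Mar: 31 days, starts Wed → 5 of Wed, Thu, Fri ✓
Apr: 30 days, starts Sat → 5 of Sat, Sun
May: 31 days, starts Mon → 5 of Mon, Tue, Wed
Jun: 30 days, starts Thu → 5 of Thu, Fri ✓
Jul: 31 days, starts Sat → 5 of Sat, Sun, Mon
Aug: 31 days, starts Tue → 5 of Tue, Wed, Thu
Sep: 30 days, starts Fri → 5 of Fri, Sat ✓
Oct: 31 days, starts Sun → 5 of Sun, Mon, Tue
Nov: 30 days, starts Wed → 5 of Wed, Thu
Dec: 31 days, starts Fri → 5 of Fri, Sat, Sun ✓
Months with five Fridays: Mar, Jun, Sep, Dec.

4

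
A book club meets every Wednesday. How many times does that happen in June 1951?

4

1951-06-01 is a Friday.
From 1951-06-01 to 1951-06-30 is 30 days inclusive.
30 = 7 × 4 + 2, so there are 4 full weeks plus 2 extra days.
Each full week contributes one Wednesday: 4 so far.
The 2 extra days are Fri, Sat — none qualify.
Total: 4 + 0 = 4.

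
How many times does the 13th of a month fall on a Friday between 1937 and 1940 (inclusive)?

6

Friday-the-13ths by year:
1937: Aug
1938: May
1939: Jan, Oct
1940: Sep, Dec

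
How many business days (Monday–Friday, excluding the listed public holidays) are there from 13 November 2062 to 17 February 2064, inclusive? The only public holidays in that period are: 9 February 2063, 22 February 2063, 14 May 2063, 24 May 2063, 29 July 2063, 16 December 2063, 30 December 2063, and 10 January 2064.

325

13 November 2062 is a Monday.
The range spans 462 days (inclusive of both endpoints).
462 = 7 × 66, so the span is exactly 66 full weeks.
Each full week contributes 5 weekdays (Mon–Fri): 66 × 5 = 330.
Holidays: 9 February 2063 (Fri); 22 February 2063 (Thu); 14 May 2063 (Mon); 24 May 2063 (Thu); 29 July 2063 (Sun); 16 December 2063 (Sun); 30 December 2063 (Sun); 10 January 2064 (Thu).
5 of the 8 holidays fall on weekdays; the rest are weekends and were already excluded.
Business days: 330 − 5 = 325.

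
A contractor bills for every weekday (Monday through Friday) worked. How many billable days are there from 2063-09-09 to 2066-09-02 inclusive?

779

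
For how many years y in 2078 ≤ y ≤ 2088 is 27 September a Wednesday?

Day of week of September 27 in each year:
2078: Tue, 2079: Wed ✓, 2080: Fri, 2081: Sat, 2082: Sun, 2083: Mon, 2084: Wed ✓, 2085: Thu, 2086: Fri, 2087: Sat, 2088: Mon
Wednesdays: 2079, 2084.

2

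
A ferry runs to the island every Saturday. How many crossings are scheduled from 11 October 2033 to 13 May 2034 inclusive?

11 October 2033 is a Tuesday.
From 11 October 2033 to 13 May 2034 is 215 days inclusive.
215 = 7 × 30 + 5, so there are 30 full weeks plus 5 extra days.
Each full week contributes one Saturday: 30 so far.
The 5 extra days are Tue, Wed, Thu, Fri, Sat — 1 of them qualifies.
Total: 30 + 1 = 31.

31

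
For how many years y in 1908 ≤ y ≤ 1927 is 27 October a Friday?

3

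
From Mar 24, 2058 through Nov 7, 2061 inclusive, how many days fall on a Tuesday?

Mar 24, 2058 is a Sunday.
The range spans 1325 days (inclusive of both endpoints).
1325 = 7 × 189 + 2, so there are 189 full weeks plus 2 extra days.
Each full week contributes one Tuesday: 189 so far.
The 2 extra days are Sunday, Monday — none qualify.
Total: 189 + 0 = 189.

189 Tuesdays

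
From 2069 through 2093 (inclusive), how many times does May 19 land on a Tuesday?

4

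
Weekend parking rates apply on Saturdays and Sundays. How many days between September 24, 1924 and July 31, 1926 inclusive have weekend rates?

193

September 24, 1924 is a Wednesday.
From September 24, 1924 to July 31, 1926 is 676 days inclusive.
676 = 7 × 96 + 4, so there are 96 full weeks plus 4 extra days.
Each full week contributes 2 weekend days (Sat, Sun): 96 × 2 = 192.
The 4 extra days are Wed, Thu, Fri, Sat — 1 of them qualifies.
Total: 192 + 1 = 193.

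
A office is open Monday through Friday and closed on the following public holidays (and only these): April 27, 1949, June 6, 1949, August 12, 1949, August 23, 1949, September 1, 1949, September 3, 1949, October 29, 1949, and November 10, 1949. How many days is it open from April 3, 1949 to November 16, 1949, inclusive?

April 3, 1949 is a Sunday.
That's 228 days from start to end, counting both.
228 = 7 × 32 + 4, so there are 32 full weeks plus 4 extra days.
Each full week contributes 5 weekdays (Mon–Fri): 32 × 5 = 160.
The 4 extra days are Sunday, Monday, Tuesday, Wednesday — 3 of them qualify.
Total: 160 + 3 = 163.
Holidays: April 27, 1949 (Wed); June 6, 1949 (Mon); August 12, 1949 (Fri); August 23, 1949 (Tue); September 1, 1949 (Thu); September 3, 1949 (Sat); October 29, 1949 (Sat); November 10, 1949 (Thu).
6 of the 8 holidays fall on weekdays; the rest are weekends and were already excluded.
Business days: 163 − 6 = 157.

157 business days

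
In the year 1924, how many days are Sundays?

52

January 1, 1924 is a Tuesday.
That's 366 days from start to end, counting both.
366 = 7 × 52 + 2, so there are 52 full weeks plus 2 extra days.
Each full week contributes one Sunday: 52 so far.
The 2 extra days are Tuesday, Wednesday — none qualify.
Total: 52 + 0 = 52.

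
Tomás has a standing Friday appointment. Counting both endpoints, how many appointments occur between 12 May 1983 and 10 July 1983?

9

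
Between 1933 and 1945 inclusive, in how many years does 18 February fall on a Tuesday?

2

Day of week of February 18 in each year:
1933: Sat, 1934: Sun, 1935: Mon, 1936: Tue ✓, 1937: Thu, 1938: Fri, 1939: Sat, 1940: Sun, 1941: Tue ✓, 1942: Wed, 1943: Thu, 1944: Fri, 1945: Sun
Tuesdays: 1936, 1941.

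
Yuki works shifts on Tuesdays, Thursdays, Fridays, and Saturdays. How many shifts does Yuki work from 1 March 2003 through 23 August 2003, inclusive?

101

1 March 2003 is a Saturday.
That's 176 days from start to end, counting both.
176 = 7 × 25 + 1, so there are 25 full weeks plus 1 extra day.
Each full week contributes 4 days from the set (Tue, Thu, Fri, Sat): 25 × 4 = 100.
The 1 extra day is Saturday — 1 of them qualifies.
Total: 100 + 1 = 101.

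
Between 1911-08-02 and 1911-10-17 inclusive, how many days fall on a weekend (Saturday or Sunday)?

1911-08-02 is a Wednesday.
The range spans 77 days (inclusive of both endpoints).
77 = 7 × 11, so the span is exactly 11 full weeks.
Each full week contributes 2 weekend days (Sat, Sun): 11 × 2 = 22.
Total: 22.

22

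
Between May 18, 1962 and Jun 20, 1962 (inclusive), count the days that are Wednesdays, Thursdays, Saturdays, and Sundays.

19

May 18, 1962 is a Friday.
The range spans 34 days (inclusive of both endpoints).
34 = 7 × 4 + 6, so there are 4 full weeks plus 6 extra days.
Each full week contributes 4 days from the set (Wed, Thu, Sat, Sun): 4 × 4 = 16.
The 6 extra days are Friday, Saturday, Sunday, Monday, Tuesday, Wednesday — 3 of them qualify.
Total: 16 + 3 = 19.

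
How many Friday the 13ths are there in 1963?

2

The 13th falls on a Friday when the month's 13th has weekday Fri.
Jan 13 is Sun; Feb 13 is Wed; Mar 13 is Wed; Apr 13 is Sat; May 13 is Mon; Jun 13 is Thu; Jul 13 is Sat; Aug 13 is Tue; Sep 13 is Fri ✓; Oct 13 is Sun; Nov 13 is Wed; Dec 13 is Fri ✓.
Friday the 13ths: Sep, Dec.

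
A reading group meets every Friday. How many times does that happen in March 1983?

4

1983-03-01 is a Tuesday.
The range spans 31 days (inclusive of both endpoints).
31 = 7 × 4 + 3, so there are 4 full weeks plus 3 extra days.
Each full week contributes one Friday: 4 so far.
The 3 extra days are Tue, Wed, Thu — none qualify.
Total: 4 + 0 = 4.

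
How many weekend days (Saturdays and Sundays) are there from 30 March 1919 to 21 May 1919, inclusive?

30 March 1919 is a Sunday.
That's 53 days from start to end, counting both.
53 = 7 × 7 + 4, so there are 7 full weeks plus 4 extra days.
Each full week contributes 2 weekend days (Sat, Sun): 7 × 2 = 14.
The 4 extra days are Sun, Mon, Tue, Wed — 1 of them qualifies.
Total: 14 + 1 = 15.

15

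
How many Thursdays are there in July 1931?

5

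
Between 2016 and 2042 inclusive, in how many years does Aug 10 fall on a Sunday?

4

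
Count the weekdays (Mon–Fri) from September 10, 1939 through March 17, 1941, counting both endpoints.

396 weekdays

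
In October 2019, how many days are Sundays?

4

1 October 2019 is a Tuesday.
From 1 October 2019 to 31 October 2019 is 31 days inclusive.
31 = 7 × 4 + 3, so there are 4 full weeks plus 3 extra days.
Each full week contributes one Sunday: 4 so far.
The 3 extra days are Tue, Wed, Thu — none qualify.
Total: 4 + 0 = 4.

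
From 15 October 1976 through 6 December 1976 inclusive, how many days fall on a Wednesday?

15 October 1976 is a Friday.
From 15 October 1976 to 6 December 1976 is 53 days inclusive.
53 = 7 × 7 + 4, so there are 7 full weeks plus 4 extra days.
Each full week contributes one Wednesday: 7 so far.
The 4 extra days are Friday, Saturday, Sunday, Monday — none qualify.
Total: 7 + 0 = 7.

7 Wednesdays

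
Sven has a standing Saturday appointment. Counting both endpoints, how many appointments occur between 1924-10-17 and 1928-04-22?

1924-10-17 is a Friday.
The range spans 1284 days (inclusive of both endpoints).
1284 = 7 × 183 + 3, so there are 183 full weeks plus 3 extra days.
Each full week contributes one Saturday: 183 so far.
The 3 extra days are Fri, Sat, Sun — 1 of them qualifies.
Total: 183 + 1 = 184.

184 Saturdays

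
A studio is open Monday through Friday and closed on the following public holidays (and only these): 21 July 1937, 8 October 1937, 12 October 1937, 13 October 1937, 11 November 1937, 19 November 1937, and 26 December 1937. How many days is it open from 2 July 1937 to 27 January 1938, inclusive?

144 business days

2 July 1937 is a Friday.
The range spans 210 days (inclusive of both endpoints).
210 = 7 × 30, so the span is exactly 30 full weeks.
Each full week contributes 5 weekdays (Mon–Fri): 30 × 5 = 150.
Holidays: 21 July 1937 (Wed); 8 October 1937 (Fri); 12 October 1937 (Tue); 13 October 1937 (Wed); 11 November 1937 (Thu); 19 November 1937 (Fri); 26 December 1937 (Sun).
6 of the 7 holidays fall on weekdays; the rest are weekends and were already excluded.
Business days: 150 − 6 = 144.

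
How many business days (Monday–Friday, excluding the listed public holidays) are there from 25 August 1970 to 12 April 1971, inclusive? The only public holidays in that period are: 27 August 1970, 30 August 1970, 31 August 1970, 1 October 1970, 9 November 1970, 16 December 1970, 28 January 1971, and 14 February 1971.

159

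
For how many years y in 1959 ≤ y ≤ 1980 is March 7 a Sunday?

Day of week of March 7 in each year:
1959: Sat, 1960: Mon, 1961: Tue, 1962: Wed, 1963: Thu, 1964: Sat, 1965: Sun ✓, 1966: Mon, 1967: Tue, 1968: Thu, 1969: Fri, 1970: Sat, 1971: Sun ✓, 1972: Tue, 1973: Wed, 1974: Thu, 1975: Fri, 1976: Sun ✓, 1977: Mon, 1978: Tue, 1979: Wed, 1980: Fri
Sundays: 1965, 1971, 1976.

3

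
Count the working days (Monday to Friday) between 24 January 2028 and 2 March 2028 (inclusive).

29

24 January 2028 is a Monday.
The range spans 39 days (inclusive of both endpoints).
39 = 7 × 5 + 4, so there are 5 full weeks plus 4 extra days.
Each full week contributes 5 weekdays (Mon–Fri): 5 × 5 = 25.
The 4 extra days are Monday, Tuesday, Wednesday, Thursday — 4 of them qualify.
Total: 25 + 4 = 29.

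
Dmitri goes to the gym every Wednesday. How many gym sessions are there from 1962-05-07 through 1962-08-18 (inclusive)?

15

1962-05-07 is a Monday.
That's 104 days from start to end, counting both.
104 = 7 × 14 + 6, so there are 14 full weeks plus 6 extra days.
Each full week contributes one Wednesday: 14 so far.
The 6 extra days are Mon, Tue, Wed, Thu, Fri, Sat — 1 of them qualifies.
Total: 14 + 1 = 15.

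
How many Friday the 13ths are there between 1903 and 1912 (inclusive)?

18

Friday-the-13ths by year:
1903: Feb, Mar, Nov
1904: May
1905: Jan, Oct
1906: Apr, Jul
1907: Sep, Dec
1908: Mar, Nov
1909: Aug
1910: May
1911: Jan, Oct
1912: Sep, Dec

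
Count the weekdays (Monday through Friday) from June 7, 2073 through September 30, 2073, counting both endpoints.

83 weekdays

June 7, 2073 is a Wednesday.
That's 116 days from start to end, counting both.
116 = 7 × 16 + 4, so there are 16 full weeks plus 4 extra days.
Each full week contributes 5 weekdays (Mon–Fri): 16 × 5 = 80.
The 4 extra days are Wednesday, Thursday, Friday, Saturday — 3 of them qualify.
Total: 80 + 3 = 83.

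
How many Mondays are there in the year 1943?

1 January 1943 is a Friday.
The range spans 365 days (inclusive of both endpoints).
365 = 7 × 52 + 1, so there are 52 full weeks plus 1 extra day.
Each full week contributes one Monday: 52 so far.
The 1 extra day is Friday — none qualify.
Total: 52 + 0 = 52.

52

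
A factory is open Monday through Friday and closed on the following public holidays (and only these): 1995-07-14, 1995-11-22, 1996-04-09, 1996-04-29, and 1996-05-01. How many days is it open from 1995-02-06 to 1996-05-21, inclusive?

332 business days

1995-02-06 is a Monday.
From 1995-02-06 to 1996-05-21 is 471 days inclusive.
471 = 7 × 67 + 2, so there are 67 full weeks plus 2 extra days.
Each full week contributes 5 weekdays (Mon–Fri): 67 × 5 = 335.
The 2 extra days are Monday, Tuesday — 2 of them qualify.
Total: 335 + 2 = 337.
Holidays: 1995-07-14 (Fri); 1995-11-22 (Wed); 1996-04-09 (Tue); 1996-04-29 (Mon); 1996-05-01 (Wed).
All 5 holidays fall on weekdays, so subtract 5.
Business days: 337 − 5 = 332.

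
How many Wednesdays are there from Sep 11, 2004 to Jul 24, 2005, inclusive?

45

Sep 11, 2004 is a Saturday.
That's 317 days from start to end, counting both.
317 = 7 × 45 + 2, so there are 45 full weeks plus 2 extra days.
Each full week contributes one Wednesday: 45 so far.
The 2 extra days are Sat, Sun — none qualify.
Total: 45 + 0 = 45.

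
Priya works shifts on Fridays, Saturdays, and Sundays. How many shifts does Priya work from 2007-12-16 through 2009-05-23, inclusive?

225

2007-12-16 is a Sunday.
From 2007-12-16 to 2009-05-23 is 525 days inclusive.
525 = 7 × 75, so the span is exactly 75 full weeks.
Each full week contributes 3 days from the set (Fri, Sat, Sun): 75 × 3 = 225.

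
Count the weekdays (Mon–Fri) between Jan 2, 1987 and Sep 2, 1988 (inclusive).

436

Jan 2, 1987 is a Friday.
From Jan 2, 1987 to Sep 2, 1988 is 610 days inclusive.
610 = 7 × 87 + 1, so there are 87 full weeks plus 1 extra day.
Each full week contributes 5 weekdays (Mon–Fri): 87 × 5 = 435.
The 1 extra day is Friday — 1 of them qualifies.
Total: 435 + 1 = 436.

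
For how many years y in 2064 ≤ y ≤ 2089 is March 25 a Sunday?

Day of week of March 25 in each year:
2064: Tue, 2065: Wed, 2066: Thu, 2067: Fri, 2068: Sun ✓, 2069: Mon, 2070: Tue, 2071: Wed, 2072: Fri, 2073: Sat, 2074: Sun ✓, 2075: Mon, 2076: Wed, 2077: Thu, 2078: Fri, 2079: Sat, 2080: Mon, 2081: Tue, 2082: Wed, 2083: Thu, 2084: Sat, 2085: Sun ✓, 2086: Mon, 2087: Tue, 2088: Thu, 2089: Fri
Sundays: 2068, 2074, 2085.

3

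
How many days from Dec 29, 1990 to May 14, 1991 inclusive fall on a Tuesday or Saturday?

Dec 29, 1990 is a Saturday.
The range spans 137 days (inclusive of both endpoints).
137 = 7 × 19 + 4, so there are 19 full weeks plus 4 extra days.
Each full week contributes 2 days from the set (Tue, Sat): 19 × 2 = 38.
The 4 extra days are Sat, Sun, Mon, Tue — 2 of them qualify.
Total: 38 + 2 = 40.

40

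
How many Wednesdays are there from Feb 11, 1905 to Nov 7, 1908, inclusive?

195 Wednesdays

Feb 11, 1905 is a Saturday.
The range spans 1366 days (inclusive of both endpoints).
1366 = 7 × 195 + 1, so there are 195 full weeks plus 1 extra day.
Each full week contributes one Wednesday: 195 so far.
The 1 extra day is Sat — none qualify.
Total: 195 + 0 = 195.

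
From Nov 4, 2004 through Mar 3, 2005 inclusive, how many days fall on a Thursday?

18

Nov 4, 2004 is a Thursday.
That's 120 days from start to end, counting both.
120 = 7 × 17 + 1, so there are 17 full weeks plus 1 extra day.
Each full week contributes one Thursday: 17 so far.
The 1 extra day is Thu — 1 of them qualifies.
Total: 17 + 1 = 18.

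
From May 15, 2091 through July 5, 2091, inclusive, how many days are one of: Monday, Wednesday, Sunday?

22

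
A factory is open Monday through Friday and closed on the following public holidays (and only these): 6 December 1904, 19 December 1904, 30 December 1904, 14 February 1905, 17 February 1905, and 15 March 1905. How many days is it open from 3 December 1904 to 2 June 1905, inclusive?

124 working days

3 December 1904 is a Saturday.
That's 182 days from start to end, counting both.
182 = 7 × 26, so the span is exactly 26 full weeks.
Each full week contributes 5 weekdays (Mon–Fri): 26 × 5 = 130.
Holidays: 6 December 1904 (Tue); 19 December 1904 (Mon); 30 December 1904 (Fri); 14 February 1905 (Tue); 17 February 1905 (Fri); 15 March 1905 (Wed).
All 6 holidays fall on weekdays, so subtract 6.
Business days: 130 − 6 = 124.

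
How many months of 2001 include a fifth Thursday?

A month has five Thursdays exactly when Thursday falls within its first (length − 28) days.
Jan: 31 days, starts Mon → 5 of Mon, Tue, Wed
Feb: 28 days, starts Thu → 5 of (none)
Mar: 31 days, starts Thu → 5 of Thu, Fri, Sat ✓
Apr: 30 days, starts Sun → 5 of Sun, Mon
May: 31 days, starts Tue → 5 of Tue, Wed, Thu ✓
Jun: 30 days, starts Fri → 5 of Fri, Sat
Jul: 31 days, starts Sun → 5 of Sun, Mon, Tue
Aug: 31 days, starts Wed → 5 of Wed, Thu, Fri ✓
Sep: 30 days, starts Sat → 5 of Sat, Sun
Oct: 31 days, starts Mon → 5 of Mon, Tue, Wed
Nov: 30 days, starts Thu → 5 of Thu, Fri ✓
Dec: 31 days, starts Sat → 5 of Sat, Sun, Mon
Months with five Thursdays: Mar, May, Aug, Nov.

4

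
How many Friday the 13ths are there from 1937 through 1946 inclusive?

16

Friday-the-13ths by year:
1937: Aug
1938: May
1939: Jan, Oct
1940: Sep, Dec
1941: Jun
1942: Feb, Mar, Nov
1943: Aug
1944: Oct
1945: Apr, Jul
1946: Sep, Dec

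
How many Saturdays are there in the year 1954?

52

January 1, 1954 is a Friday.
From January 1, 1954 to December 31, 1954 is 365 days inclusive.
365 = 7 × 52 + 1, so there are 52 full weeks plus 1 extra day.
Each full week contributes one Saturday: 52 so far.
The 1 extra day is Friday — none qualify.
Total: 52 + 0 = 52.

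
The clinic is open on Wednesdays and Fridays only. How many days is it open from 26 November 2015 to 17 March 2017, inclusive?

137

26 November 2015 is a Thursday.
From 26 November 2015 to 17 March 2017 is 478 days inclusive.
478 = 7 × 68 + 2, so there are 68 full weeks plus 2 extra days.
Each full week contributes 2 days from the set (Wed, Fri): 68 × 2 = 136.
The 2 extra days are Thu, Fri — 1 of them qualifies.
Total: 136 + 1 = 137.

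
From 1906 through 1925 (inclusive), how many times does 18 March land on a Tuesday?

Day of week of March 18 in each year:
1906: Sun, 1907: Mon, 1908: Wed, 1909: Thu, 1910: Fri, 1911: Sat, 1912: Mon, 1913: Tue ✓, 1914: Wed, 1915: Thu, 1916: Sat, 1917: Sun, 1918: Mon, 1919: Tue ✓, 1920: Thu, 1921: Fri, 1922: Sat, 1923: Sun, 1924: Tue ✓, 1925: Wed
Tuesdays: 1913, 1919, 1924.

3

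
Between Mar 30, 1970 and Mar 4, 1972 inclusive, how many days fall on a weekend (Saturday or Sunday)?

Mar 30, 1970 is a Monday.
From Mar 30, 1970 to Mar 4, 1972 is 706 days inclusive.
706 = 7 × 100 + 6, so there are 100 full weeks plus 6 extra days.
Each full week contributes 2 weekend days (Sat, Sun): 100 × 2 = 200.
The 6 extra days are Monday, Tuesday, Wednesday, Thursday, Friday, Saturday — 1 of them qualifies.
Total: 200 + 1 = 201.

201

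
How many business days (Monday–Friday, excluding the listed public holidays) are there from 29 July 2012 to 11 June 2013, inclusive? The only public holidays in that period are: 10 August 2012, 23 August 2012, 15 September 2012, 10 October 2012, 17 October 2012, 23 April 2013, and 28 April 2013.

29 July 2012 is a Sunday.
That's 318 days from start to end, counting both.
318 = 7 × 45 + 3, so there are 45 full weeks plus 3 extra days.
Each full week contributes 5 weekdays (Mon–Fri): 45 × 5 = 225.
The 3 extra days are Sunday, Monday, Tuesday — 2 of them qualify.
Total: 225 + 2 = 227.
Holidays: 10 August 2012 (Fri); 23 August 2012 (Thu); 15 September 2012 (Sat); 10 October 2012 (Wed); 17 October 2012 (Wed); 23 April 2013 (Tue); 28 April 2013 (Sun).
5 of the 7 holidays fall on weekdays; the rest are weekends and were already excluded.
Business days: 227 − 5 = 222.

222 business days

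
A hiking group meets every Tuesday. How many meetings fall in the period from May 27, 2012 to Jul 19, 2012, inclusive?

8 Tuesdays

May 27, 2012 is a Sunday.
From May 27, 2012 to Jul 19, 2012 is 54 days inclusive.
54 = 7 × 7 + 5, so there are 7 full weeks plus 5 extra days.
Each full week contributes one Tuesday: 7 so far.
The 5 extra days are Sunday, Monday, Tuesday, Wednesday, Thursday — 1 of them qualifies.
Total: 7 + 1 = 8.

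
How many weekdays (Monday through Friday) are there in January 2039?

1 January 2039 is a Saturday.
From 1 January 2039 to 31 January 2039 is 31 days inclusive.
31 = 7 × 4 + 3, so there are 4 full weeks plus 3 extra days.
Each full week contributes 5 weekdays (Mon–Fri): 4 × 5 = 20.
The 3 extra days are Saturday, Sunday, Monday — 1 of them qualifies.
Total: 20 + 1 = 21.

21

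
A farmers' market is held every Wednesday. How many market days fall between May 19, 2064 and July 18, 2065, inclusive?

May 19, 2064 is a Monday.
From May 19, 2064 to July 18, 2065 is 426 days inclusive.
426 = 7 × 60 + 6, so there are 60 full weeks plus 6 extra days.
Each full week contributes one Wednesday: 60 so far.
The 6 extra days are Mon, Tue, Wed, Thu, Fri, Sat — 1 of them qualifies.
Total: 60 + 1 = 61.

61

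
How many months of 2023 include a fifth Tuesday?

4

A month has five Tuesdays exactly when Tuesday falls within its first (length − 28) days.
Jan: 31 days, starts Sun → 5 of Sun, Mon, Tue ✓
Feb: 28 days, starts Wed → 5 of (none)
Mar: 31 days, starts Wed → 5 of Wed, Thu, Fri
Apr: 30 days, starts Sat → 5 of Sat, Sun
May: 31 days, starts Mon → 5 of Mon, Tue, Wed ✓
Jun: 30 days, starts Thu → 5 of Thu, Fri
Jul: 31 days, starts Sat → 5 of Sat, Sun, Mon
Aug: 31 days, starts Tue → 5 of Tue, Wed, Thu ✓
Sep: 30 days, starts Fri → 5 of Fri, Sat
Oct: 31 days, starts Sun → 5 of Sun, Mon, Tue ✓
Nov: 30 days, starts Wed → 5 of Wed, Thu
Dec: 31 days, starts Fri → 5 of Fri, Sat, Sun
Months with five Tuesdays: Jan, May, Aug, Oct.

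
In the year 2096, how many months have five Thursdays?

4

A month has five Thursdays exactly when Thursday falls within its first (length − 28) days.
Jan: 31 days, starts Sun → 5 of Sun, Mon, Tue
Feb: 29 days, starts Wed → 5 of Wed
Mar: 31 days, starts Thu → 5 of Thu, Fri, Sat ✓
Apr: 30 days, starts Sun → 5 of Sun, Mon
May: 31 days, starts Tue → 5 of Tue, Wed, Thu ✓
Jun: 30 days, starts Fri → 5 of Fri, Sat
Jul: 31 days, starts Sun → 5 of Sun, Mon, Tue
Aug: 31 days, starts Wed → 5 of Wed, Thu, Fri ✓
Sep: 30 days, starts Sat → 5 of Sat, Sun
Oct: 31 days, starts Mon → 5 of Mon, Tue, Wed
Nov: 30 days, starts Thu → 5 of Thu, Fri ✓
Dec: 31 days, starts Sat → 5 of Sat, Sun, Mon
Months with five Thursdays: Mar, May, Aug, Nov.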